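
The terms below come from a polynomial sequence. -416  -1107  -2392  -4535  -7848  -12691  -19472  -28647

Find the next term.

-40720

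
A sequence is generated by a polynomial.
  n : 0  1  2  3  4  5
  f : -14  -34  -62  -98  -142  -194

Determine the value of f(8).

-398

-20, -28, -36, -44, -52
-8, -8, -8, -8
The second differences are constant (-8).
-52 − 8 = -60;  -194 − 60 = -254
-60 − 8 = -68;  -254 − 68 = -322
-68 − 8 = -76;  -322 − 76 = -398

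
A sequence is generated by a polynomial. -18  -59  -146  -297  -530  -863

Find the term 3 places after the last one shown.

-2642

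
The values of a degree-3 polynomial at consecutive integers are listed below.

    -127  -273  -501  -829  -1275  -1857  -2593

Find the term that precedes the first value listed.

-45

-146  -228  -328  -446  -582  -736
-82  -100  -118  -136  -154
-18  -18  -18  -18
The third differences are constant at -18.
Work back: -82 + 18 = -64;  -146 + 64 = -82;  -127 + 82 = -45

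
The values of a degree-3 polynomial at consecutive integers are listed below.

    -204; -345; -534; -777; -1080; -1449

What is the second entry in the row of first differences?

-189

D1: -141, -189, -243, -303, -369
D2: -48, -54, -60, -66
D3: -6, -6, -6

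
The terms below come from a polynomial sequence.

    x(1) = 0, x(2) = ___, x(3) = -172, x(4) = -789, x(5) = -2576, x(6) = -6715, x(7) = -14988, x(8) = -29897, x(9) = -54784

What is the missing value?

Using the last 7 terms:
Δ: -617, -1787, -4139, -8273, -14909, -24887
Δ²: -1170, -2352, -4134, -6636, -9978
Δ³: -1182, -1782, -2502, -3342
Δ⁴: -600, -720, -840
Δ⁵: -120, -120
Constant fifth difference = -120.
Extend backward: -600 + 120 = -480;  -1182 + 480 = -702;  -1170 + 702 = -468;  -617 + 468 = -149;  -172 + 149 = -23

-23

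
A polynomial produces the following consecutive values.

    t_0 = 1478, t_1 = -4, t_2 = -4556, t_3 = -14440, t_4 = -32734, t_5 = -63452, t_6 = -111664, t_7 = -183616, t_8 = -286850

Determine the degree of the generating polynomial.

First differences: -1482, -4552, -9884, -18294, -30718, -48212, -71952, -103234
Second differences: -3070, -5332, -8410, -12424, -17494, -23740, -31282
Third differences: -2262, -3078, -4014, -5070, -6246, -7542
Fourth differences: -816, -936, -1056, -1176, -1296
Fifth differences: -120, -120, -120, -120
The fifth differences are constant, so the polynomial has degree 5.

5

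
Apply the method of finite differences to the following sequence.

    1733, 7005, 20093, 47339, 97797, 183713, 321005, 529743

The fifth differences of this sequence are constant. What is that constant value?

First differences: 5272, 13088, 27246, 50458, 85916, 137292, 208738
Second differences: 7816, 14158, 23212, 35458, 51376, 71446
Third differences: 6342, 9054, 12246, 15918, 20070
Fourth differences: 2712, 3192, 3672, 4152
Fifth differences: 480, 480, 480

480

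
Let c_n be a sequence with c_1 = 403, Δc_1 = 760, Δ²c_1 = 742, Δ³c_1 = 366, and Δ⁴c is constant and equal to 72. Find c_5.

Build the table forward from the leading diagonal:
Fourth differences: 72  72  72  72  72
Third differences: 366  438  510  582  654
Second differences: 742  1108  1546  2056  2638
First differences: 760  1502  2610  4156  6212
c: 403  1163  2665  5275  9431

9431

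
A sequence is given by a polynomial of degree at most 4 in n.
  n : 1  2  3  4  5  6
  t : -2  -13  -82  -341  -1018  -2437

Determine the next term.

-5018

-11  -69  -259  -677  -1419
-58  -190  -418  -742
-132  -228  -324
-96  -96
Fourth differences constant at -96.
-324 − 96 = -420;  -742 − 420 = -1162;  -1419 − 1162 = -2581;  -2437 − 2581 = -5018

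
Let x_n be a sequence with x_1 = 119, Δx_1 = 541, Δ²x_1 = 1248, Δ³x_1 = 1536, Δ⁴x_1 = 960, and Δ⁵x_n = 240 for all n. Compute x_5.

Build the table forward from the leading diagonal:
Δ⁵: 240, 240, 240, 240, 240
Δ⁴: 960, 1200, 1440, 1680, 1920
Δ³: 1536, 2496, 3696, 5136, 6816
Δ²: 1248, 2784, 5280, 8976, 14112
Δ: 541, 1789, 4573, 9853, 18829
x: 119, 660, 2449, 7022, 16875

16875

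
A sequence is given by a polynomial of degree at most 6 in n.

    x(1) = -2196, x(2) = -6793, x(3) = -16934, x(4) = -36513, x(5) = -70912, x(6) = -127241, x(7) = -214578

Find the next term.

-344209

First differences: -4597, -10141, -19579, -34399, -56329, -87337
Second differences: -5544, -9438, -14820, -21930, -31008
Third differences: -3894, -5382, -7110, -9078
Fourth differences: -1488, -1728, -1968
Fifth differences: -240, -240
Constant fifth difference = -240, so extend:
-1968 − 240 = -2208;  -9078 − 2208 = -11286;  -31008 − 11286 = -42294;  -87337 − 42294 = -129631;  -214578 − 129631 = -344209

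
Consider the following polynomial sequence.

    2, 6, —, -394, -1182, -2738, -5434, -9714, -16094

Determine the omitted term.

-74

Using the last 6 terms:
Δ: -788  -1556  -2696  -4280  -6380
Δ²: -768  -1140  -1584  -2100
Δ³: -372  -444  -516
Δ⁴: -72  -72
Constant fourth difference = -72.
Extend backward: -372 + 72 = -300;  -768 + 300 = -468;  -788 + 468 = -320;  -394 + 320 = -74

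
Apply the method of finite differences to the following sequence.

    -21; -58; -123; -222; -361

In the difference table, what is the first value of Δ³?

D1: -37, -65, -99, -139
D2: -28, -34, -40
D3: -6, -6

-6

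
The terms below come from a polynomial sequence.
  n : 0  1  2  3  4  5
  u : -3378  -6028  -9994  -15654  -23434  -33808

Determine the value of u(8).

-85954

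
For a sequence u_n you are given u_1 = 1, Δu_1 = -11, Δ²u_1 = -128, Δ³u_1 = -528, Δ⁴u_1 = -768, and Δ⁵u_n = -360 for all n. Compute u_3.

Build the table forward from the leading diagonal:
D5: -360  -360  -360
D4: -768  -1128  -1488
D3: -528  -1296  -2424
D2: -128  -656  -1952
D1: -11  -139  -795
u: 1  -10  -149

-149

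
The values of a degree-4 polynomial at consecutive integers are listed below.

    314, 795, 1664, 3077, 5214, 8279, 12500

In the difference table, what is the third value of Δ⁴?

24

Δ: 481, 869, 1413, 2137, 3065, 4221
Δ²: 388, 544, 724, 928, 1156
Δ³: 156, 180, 204, 228
Δ⁴: 24, 24, 24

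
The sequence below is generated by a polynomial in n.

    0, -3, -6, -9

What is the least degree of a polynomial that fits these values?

Δ: -3, -3, -3
The first differences are constant, so the polynomial has degree 1.

1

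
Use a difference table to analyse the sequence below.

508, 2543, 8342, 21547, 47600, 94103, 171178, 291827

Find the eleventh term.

First differences: 2035  5799  13205  26053  46503  77075  120649
Second differences: 3764  7406  12848  20450  30572  43574
Third differences: 3642  5442  7602  10122  13002
Fourth differences: 1800  2160  2520  2880
Fifth differences: 360  360  360
The fifth differences are constant (360).
2880 + 360 = 3240;  13002 + 3240 = 16242;  43574 + 16242 = 59816;  120649 + 59816 = 180465;  291827 + 180465 = 472292
3240 + 360 = 3600;  16242 + 3600 = 19842;  59816 + 19842 = 79658;  180465 + 79658 = 260123;  472292 + 260123 = 732415
3600 + 360 = 3960;  19842 + 3960 = 23802;  79658 + 23802 = 103460;  260123 + 103460 = 363583;  732415 + 363583 = 1095998

1095998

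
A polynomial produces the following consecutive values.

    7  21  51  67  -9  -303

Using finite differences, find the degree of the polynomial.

4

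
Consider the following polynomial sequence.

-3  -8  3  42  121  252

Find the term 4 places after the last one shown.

1536

First differences: -5, 11, 39, 79, 131
Second differences: 16, 28, 40, 52
Third differences: 12, 12, 12
The third differences are constant (12).
52 + 12 = 64;  131 + 64 = 195;  252 + 195 = 447
64 + 12 = 76;  195 + 76 = 271;  447 + 271 = 718
76 + 12 = 88;  271 + 88 = 359;  718 + 359 = 1077
88 + 12 = 100;  359 + 100 = 459;  1077 + 459 = 1536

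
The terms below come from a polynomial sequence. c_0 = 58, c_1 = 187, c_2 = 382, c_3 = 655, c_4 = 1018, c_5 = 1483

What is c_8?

D1: 129 , 195 , 273 , 363 , 465
D2: 66 , 78 , 90 , 102
D3: 12 , 12 , 12
The third differences are constant (12).
102 + 12 = 114;  465 + 114 = 579;  1483 + 579 = 2062
114 + 12 = 126;  579 + 126 = 705;  2062 + 705 = 2767
126 + 12 = 138;  705 + 138 = 843;  2767 + 843 = 3610

3610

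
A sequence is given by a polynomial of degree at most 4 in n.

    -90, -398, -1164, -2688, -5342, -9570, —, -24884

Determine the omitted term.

-15888

Using the first 6 terms:
-308, -766, -1524, -2654, -4228
-458, -758, -1130, -1574
-300, -372, -444
-72, -72
Constant fourth difference = -72.
Extend forward: -444 − 72 = -516;  -1574 − 516 = -2090;  -4228 − 2090 = -6318;  -9570 − 6318 = -15888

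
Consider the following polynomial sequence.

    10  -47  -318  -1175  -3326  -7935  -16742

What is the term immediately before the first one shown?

-57  -271  -857  -2151  -4609  -8807
-214  -586  -1294  -2458  -4198
-372  -708  -1164  -1740
-336  -456  -576
-120  -120
The fifth differences are constant at -120.
Work back: -336 + 120 = -216;  -372 + 216 = -156;  -214 + 156 = -58;  -57 + 58 = 1;  10 − 1 = 9

9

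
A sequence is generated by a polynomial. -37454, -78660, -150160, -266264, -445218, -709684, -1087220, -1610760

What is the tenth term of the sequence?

-3257348

-41206  -71500  -116104  -178954  -264466  -377536  -523540
-30294  -44604  -62850  -85512  -113070  -146004
-14310  -18246  -22662  -27558  -32934
-3936  -4416  -4896  -5376
-480  -480  -480
Constant fifth difference = -480, so extend:
-5376 − 480 = -5856;  -32934 − 5856 = -38790;  -146004 − 38790 = -184794;  -523540 − 184794 = -708334;  -1610760 − 708334 = -2319094
-5856 − 480 = -6336;  -38790 − 6336 = -45126;  -184794 − 45126 = -229920;  -708334 − 229920 = -938254;  -2319094 − 938254 = -3257348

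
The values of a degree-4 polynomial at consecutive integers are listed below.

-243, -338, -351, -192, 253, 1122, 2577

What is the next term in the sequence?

4804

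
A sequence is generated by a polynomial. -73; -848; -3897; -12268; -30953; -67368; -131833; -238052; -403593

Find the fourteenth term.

Δ: -775  -3049  -8371  -18685  -36415  -64465  -106219  -165541
Δ²: -2274  -5322  -10314  -17730  -28050  -41754  -59322
Δ³: -3048  -4992  -7416  -10320  -13704  -17568
Δ⁴: -1944  -2424  -2904  -3384  -3864
Δ⁵: -480  -480  -480  -480
Fifth differences constant at -480.
-3864 − 480 = -4344;  -17568 − 4344 = -21912;  -59322 − 21912 = -81234;  -165541 − 81234 = -246775;  -403593 − 246775 = -650368
-4344 − 480 = -4824;  -21912 − 4824 = -26736;  -81234 − 26736 = -107970;  -246775 − 107970 = -354745;  -650368 − 354745 = -1005113
-4824 − 480 = -5304;  -26736 − 5304 = -32040;  -107970 − 32040 = -140010;  -354745 − 140010 = -494755;  -1005113 − 494755 = -1499868
-5304 − 480 = -5784;  -32040 − 5784 = -37824;  -140010 − 37824 = -177834;  -494755 − 177834 = -672589;  -1499868 − 672589 = -2172457
-5784 − 480 = -6264;  -37824 − 6264 = -44088;  -177834 − 44088 = -221922;  -672589 − 221922 = -894511;  -2172457 − 894511 = -3066968

-3066968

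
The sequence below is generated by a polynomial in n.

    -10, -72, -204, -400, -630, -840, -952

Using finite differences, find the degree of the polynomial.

4

D1: -62, -132, -196, -230, -210, -112
D2: -70, -64, -34, 20, 98
D3: 6, 30, 54, 78
D4: 24, 24, 24
The fourth differences are constant, so the polynomial has degree 4.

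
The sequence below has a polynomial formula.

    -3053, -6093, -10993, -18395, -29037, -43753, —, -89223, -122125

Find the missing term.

Using the first 6 terms:
Δ: -3040, -4900, -7402, -10642, -14716
Δ²: -1860, -2502, -3240, -4074
Δ³: -642, -738, -834
Δ⁴: -96, -96
Constant fourth difference = -96.
Extend forward: -834 − 96 = -930;  -4074 − 930 = -5004;  -14716 − 5004 = -19720;  -43753 − 19720 = -63473

-63473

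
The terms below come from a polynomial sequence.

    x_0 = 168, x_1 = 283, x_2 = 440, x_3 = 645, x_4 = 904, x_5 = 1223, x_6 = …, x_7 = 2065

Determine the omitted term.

1608

Using the first 6 terms:
First differences: 115  157  205  259  319
Second differences: 42  48  54  60
Third differences: 6  6  6
Constant third difference = 6.
Extend forward: 60 + 6 = 66;  319 + 66 = 385;  1223 + 385 = 1608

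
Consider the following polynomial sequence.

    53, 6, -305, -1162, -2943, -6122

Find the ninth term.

-30227

First differences: -47, -311, -857, -1781, -3179
Second differences: -264, -546, -924, -1398
Third differences: -282, -378, -474
Fourth differences: -96, -96
Constant fourth difference = -96, so extend:
-474 − 96 = -570;  -1398 − 570 = -1968;  -3179 − 1968 = -5147;  -6122 − 5147 = -11269
-570 − 96 = -666;  -1968 − 666 = -2634;  -5147 − 2634 = -7781;  -11269 − 7781 = -19050
-666 − 96 = -762;  -2634 − 762 = -3396;  -7781 − 3396 = -11177;  -19050 − 11177 = -30227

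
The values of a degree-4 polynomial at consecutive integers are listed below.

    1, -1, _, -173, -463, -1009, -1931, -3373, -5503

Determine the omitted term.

-43

Using the last 6 terms:
First differences: -290, -546, -922, -1442, -2130
Second differences: -256, -376, -520, -688
Third differences: -120, -144, -168
Fourth differences: -24, -24
Constant fourth difference = -24.
Extend backward: -120 + 24 = -96;  -256 + 96 = -160;  -290 + 160 = -130;  -173 + 130 = -43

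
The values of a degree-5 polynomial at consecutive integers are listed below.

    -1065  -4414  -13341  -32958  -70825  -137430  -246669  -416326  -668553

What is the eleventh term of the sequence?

Δ: -3349  -8927  -19617  -37867  -66605  -109239  -169657  -252227
Δ²: -5578  -10690  -18250  -28738  -42634  -60418  -82570
Δ³: -5112  -7560  -10488  -13896  -17784  -22152
Δ⁴: -2448  -2928  -3408  -3888  -4368
Δ⁵: -480  -480  -480  -480
Fifth differences constant at -480.
-4368 − 480 = -4848;  -22152 − 4848 = -27000;  -82570 − 27000 = -109570;  -252227 − 109570 = -361797;  -668553 − 361797 = -1030350
-4848 − 480 = -5328;  -27000 − 5328 = -32328;  -109570 − 32328 = -141898;  -361797 − 141898 = -503695;  -1030350 − 503695 = -1534045

-1534045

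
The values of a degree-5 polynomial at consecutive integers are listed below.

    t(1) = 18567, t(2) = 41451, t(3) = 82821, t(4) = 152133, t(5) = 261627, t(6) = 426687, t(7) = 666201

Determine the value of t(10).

First differences: 22884, 41370, 69312, 109494, 165060, 239514
Second differences: 18486, 27942, 40182, 55566, 74454
Third differences: 9456, 12240, 15384, 18888
Fourth differences: 2784, 3144, 3504
Fifth differences: 360, 360
The fifth differences are constant (360).
3504 + 360 = 3864;  18888 + 3864 = 22752;  74454 + 22752 = 97206;  239514 + 97206 = 336720;  666201 + 336720 = 1002921
3864 + 360 = 4224;  22752 + 4224 = 26976;  97206 + 26976 = 124182;  336720 + 124182 = 460902;  1002921 + 460902 = 1463823
4224 + 360 = 4584;  26976 + 4584 = 31560;  124182 + 31560 = 155742;  460902 + 155742 = 616644;  1463823 + 616644 = 2080467

2080467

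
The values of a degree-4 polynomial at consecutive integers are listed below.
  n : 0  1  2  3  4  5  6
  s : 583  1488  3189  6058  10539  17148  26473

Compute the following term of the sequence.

39174

905, 1701, 2869, 4481, 6609, 9325
796, 1168, 1612, 2128, 2716
372, 444, 516, 588
72, 72, 72
Fourth differences constant at 72.
588 + 72 = 660;  2716 + 660 = 3376;  9325 + 3376 = 12701;  26473 + 12701 = 39174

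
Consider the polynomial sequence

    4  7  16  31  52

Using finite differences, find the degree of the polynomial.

D1: 3, 9, 15, 21
D2: 6, 6, 6
The second differences are constant, so the polynomial has degree 2.

2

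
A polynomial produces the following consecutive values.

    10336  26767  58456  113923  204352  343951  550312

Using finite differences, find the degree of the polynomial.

5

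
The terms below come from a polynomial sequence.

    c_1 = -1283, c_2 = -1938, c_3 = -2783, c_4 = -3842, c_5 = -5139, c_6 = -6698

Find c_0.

-794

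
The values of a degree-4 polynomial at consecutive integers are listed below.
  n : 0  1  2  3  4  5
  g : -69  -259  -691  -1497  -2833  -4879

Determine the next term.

-7839

D1: -190 , -432 , -806 , -1336 , -2046
D2: -242 , -374 , -530 , -710
D3: -132 , -156 , -180
D4: -24 , -24
The fourth differences are constant (-24).
-180 − 24 = -204;  -710 − 204 = -914;  -2046 − 914 = -2960;  -4879 − 2960 = -7839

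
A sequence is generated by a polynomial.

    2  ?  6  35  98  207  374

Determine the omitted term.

-1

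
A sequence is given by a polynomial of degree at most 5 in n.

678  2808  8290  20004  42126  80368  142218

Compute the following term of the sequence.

2130 , 5482 , 11714 , 22122 , 38242 , 61850
3352 , 6232 , 10408 , 16120 , 23608
2880 , 4176 , 5712 , 7488
1296 , 1536 , 1776
240 , 240
Fifth differences constant at 240.
1776 + 240 = 2016;  7488 + 2016 = 9504;  23608 + 9504 = 33112;  61850 + 33112 = 94962;  142218 + 94962 = 237180

237180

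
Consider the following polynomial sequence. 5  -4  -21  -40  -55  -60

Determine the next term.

-49

First differences: -9, -17, -19, -15, -5
Second differences: -8, -2, 4, 10
Third differences: 6, 6, 6
Third differences constant at 6.
10 + 6 = 16;  -5 + 16 = 11;  -60 + 11 = -49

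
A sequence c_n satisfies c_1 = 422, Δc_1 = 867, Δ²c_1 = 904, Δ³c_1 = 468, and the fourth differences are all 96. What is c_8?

Build the table forward from the leading diagonal:
D4: 96, 96, 96, 96, 96, 96, 96, 96
D3: 468, 564, 660, 756, 852, 948, 1044, 1140
D2: 904, 1372, 1936, 2596, 3352, 4204, 5152, 6196
D1: 867, 1771, 3143, 5079, 7675, 11027, 15231, 20383
c: 422, 1289, 3060, 6203, 11282, 18957, 29984, 45215

45215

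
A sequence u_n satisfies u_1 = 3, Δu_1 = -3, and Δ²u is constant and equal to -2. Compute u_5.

Build the table forward from the leading diagonal:
D2: -2, -2, -2, -2, -2
D1: -3, -5, -7, -9, -11
u: 3, 0, -5, -12, -21

-21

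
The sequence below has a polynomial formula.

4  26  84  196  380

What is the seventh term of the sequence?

1036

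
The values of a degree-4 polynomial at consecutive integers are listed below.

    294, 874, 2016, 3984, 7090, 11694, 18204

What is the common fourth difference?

48

Δ: 580, 1142, 1968, 3106, 4604, 6510
Δ²: 562, 826, 1138, 1498, 1906
Δ³: 264, 312, 360, 408
Δ⁴: 48, 48, 48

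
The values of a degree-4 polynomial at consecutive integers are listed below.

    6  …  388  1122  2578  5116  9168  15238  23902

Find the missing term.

Using the last 7 terms:
First differences: 734, 1456, 2538, 4052, 6070, 8664
Second differences: 722, 1082, 1514, 2018, 2594
Third differences: 360, 432, 504, 576
Fourth differences: 72, 72, 72
Constant fourth difference = 72.
Extend backward: 360 − 72 = 288;  722 − 288 = 434;  734 − 434 = 300;  388 − 300 = 88

88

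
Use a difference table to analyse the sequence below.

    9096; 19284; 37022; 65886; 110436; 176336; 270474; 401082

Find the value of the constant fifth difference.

120

First differences: 10188, 17738, 28864, 44550, 65900, 94138, 130608
Second differences: 7550, 11126, 15686, 21350, 28238, 36470
Third differences: 3576, 4560, 5664, 6888, 8232
Fourth differences: 984, 1104, 1224, 1344
Fifth differences: 120, 120, 120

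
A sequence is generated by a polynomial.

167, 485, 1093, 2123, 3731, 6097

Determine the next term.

9425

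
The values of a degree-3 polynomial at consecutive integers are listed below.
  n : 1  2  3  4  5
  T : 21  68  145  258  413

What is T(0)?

-2

First differences: 47, 77, 113, 155
Second differences: 30, 36, 42
Third differences: 6, 6
The third differences are constant at 6.
Work back: 30 − 6 = 24;  47 − 24 = 23;  21 − 23 = -2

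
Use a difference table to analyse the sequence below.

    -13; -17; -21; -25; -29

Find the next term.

-33

Δ: -4 , -4 , -4 , -4
Constant first difference = -4, so extend:
-29 − 4 = -33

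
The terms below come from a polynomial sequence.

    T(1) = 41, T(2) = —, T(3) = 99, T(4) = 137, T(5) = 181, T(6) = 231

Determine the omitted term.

67

Using the last 4 terms:
D1: 38  44  50
D2: 6  6
Constant second difference = 6.
Extend backward: 38 − 6 = 32;  99 − 32 = 67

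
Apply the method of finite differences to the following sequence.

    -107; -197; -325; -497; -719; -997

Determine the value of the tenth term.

-90, -128, -172, -222, -278
-38, -44, -50, -56
-6, -6, -6
Constant third difference = -6, so extend:
-56 − 6 = -62;  -278 − 62 = -340;  -997 − 340 = -1337
-62 − 6 = -68;  -340 − 68 = -408;  -1337 − 408 = -1745
-68 − 6 = -74;  -408 − 74 = -482;  -1745 − 482 = -2227
-74 − 6 = -80;  -482 − 80 = -562;  -2227 − 562 = -2789

-2789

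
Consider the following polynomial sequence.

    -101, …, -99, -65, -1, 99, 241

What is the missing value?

Using the last 5 terms:
Δ: 34, 64, 100, 142
Δ²: 30, 36, 42
Δ³: 6, 6
Constant third difference = 6.
Extend backward: 30 − 6 = 24;  34 − 24 = 10;  -99 − 10 = -109

-109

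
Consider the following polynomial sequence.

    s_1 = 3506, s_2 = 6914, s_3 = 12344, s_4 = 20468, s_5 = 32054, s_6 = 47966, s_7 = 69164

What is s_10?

175514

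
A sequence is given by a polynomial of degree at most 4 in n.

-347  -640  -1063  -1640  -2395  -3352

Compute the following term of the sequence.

-293, -423, -577, -755, -957
-130, -154, -178, -202
-24, -24, -24
Third differences constant at -24.
-202 − 24 = -226;  -957 − 226 = -1183;  -3352 − 1183 = -4535

-4535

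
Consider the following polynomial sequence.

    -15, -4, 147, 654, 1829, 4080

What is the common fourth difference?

96

First differences: 11, 151, 507, 1175, 2251
Second differences: 140, 356, 668, 1076
Third differences: 216, 312, 408
Fourth differences: 96, 96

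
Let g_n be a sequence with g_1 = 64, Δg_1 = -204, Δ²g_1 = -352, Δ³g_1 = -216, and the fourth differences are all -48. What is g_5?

Build the table forward from the leading diagonal:
Fourth differences: -48  -48  -48  -48  -48
Third differences: -216  -264  -312  -360  -408
Second differences: -352  -568  -832  -1144  -1504
First differences: -204  -556  -1124  -1956  -3100
g: 64  -140  -696  -1820  -3776

-3776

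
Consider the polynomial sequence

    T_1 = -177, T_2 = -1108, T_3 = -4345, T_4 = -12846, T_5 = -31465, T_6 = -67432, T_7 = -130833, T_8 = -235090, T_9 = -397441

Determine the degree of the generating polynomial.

Δ: -931, -3237, -8501, -18619, -35967, -63401, -104257, -162351
Δ²: -2306, -5264, -10118, -17348, -27434, -40856, -58094
Δ³: -2958, -4854, -7230, -10086, -13422, -17238
Δ⁴: -1896, -2376, -2856, -3336, -3816
Δ⁵: -480, -480, -480, -480
The fifth differences are constant, so the polynomial has degree 5.

5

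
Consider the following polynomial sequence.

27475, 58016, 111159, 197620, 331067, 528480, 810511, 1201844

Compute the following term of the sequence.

1731555

First differences: 30541 , 53143 , 86461 , 133447 , 197413 , 282031 , 391333
Second differences: 22602 , 33318 , 46986 , 63966 , 84618 , 109302
Third differences: 10716 , 13668 , 16980 , 20652 , 24684
Fourth differences: 2952 , 3312 , 3672 , 4032
Fifth differences: 360 , 360 , 360
Constant fifth difference = 360, so extend:
4032 + 360 = 4392;  24684 + 4392 = 29076;  109302 + 29076 = 138378;  391333 + 138378 = 529711;  1201844 + 529711 = 1731555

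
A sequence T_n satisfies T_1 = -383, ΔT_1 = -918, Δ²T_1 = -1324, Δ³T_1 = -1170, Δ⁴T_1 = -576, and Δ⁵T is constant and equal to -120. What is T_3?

-3543

Build the table forward from the leading diagonal:
D5: -120, -120, -120
D4: -576, -696, -816
D3: -1170, -1746, -2442
D2: -1324, -2494, -4240
D1: -918, -2242, -4736
T: -383, -1301, -3543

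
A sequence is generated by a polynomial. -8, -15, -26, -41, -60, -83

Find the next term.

-7, -11, -15, -19, -23
-4, -4, -4, -4
The second differences are constant (-4).
-23 − 4 = -27;  -83 − 27 = -110

-110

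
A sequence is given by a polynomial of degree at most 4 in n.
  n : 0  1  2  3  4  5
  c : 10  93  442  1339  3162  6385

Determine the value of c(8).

30634

Δ: 83, 349, 897, 1823, 3223
Δ²: 266, 548, 926, 1400
Δ³: 282, 378, 474
Δ⁴: 96, 96
Constant fourth difference = 96, so extend:
474 + 96 = 570;  1400 + 570 = 1970;  3223 + 1970 = 5193;  6385 + 5193 = 11578
570 + 96 = 666;  1970 + 666 = 2636;  5193 + 2636 = 7829;  11578 + 7829 = 19407
666 + 96 = 762;  2636 + 762 = 3398;  7829 + 3398 = 11227;  19407 + 11227 = 30634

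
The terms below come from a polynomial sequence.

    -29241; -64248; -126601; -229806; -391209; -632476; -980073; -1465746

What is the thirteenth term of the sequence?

-7506441

First differences: -35007  -62353  -103205  -161403  -241267  -347597  -485673
Second differences: -27346  -40852  -58198  -79864  -106330  -138076
Third differences: -13506  -17346  -21666  -26466  -31746
Fourth differences: -3840  -4320  -4800  -5280
Fifth differences: -480  -480  -480
The fifth differences are constant (-480).
-5280 − 480 = -5760;  -31746 − 5760 = -37506;  -138076 − 37506 = -175582;  -485673 − 175582 = -661255;  -1465746 − 661255 = -2127001
-5760 − 480 = -6240;  -37506 − 6240 = -43746;  -175582 − 43746 = -219328;  -661255 − 219328 = -880583;  -2127001 − 880583 = -3007584
-6240 − 480 = -6720;  -43746 − 6720 = -50466;  -219328 − 50466 = -269794;  -880583 − 269794 = -1150377;  -3007584 − 1150377 = -4157961
-6720 − 480 = -7200;  -50466 − 7200 = -57666;  -269794 − 57666 = -327460;  -1150377 − 327460 = -1477837;  -4157961 − 1477837 = -5635798
-7200 − 480 = -7680;  -57666 − 7680 = -65346;  -327460 − 65346 = -392806;  -1477837 − 392806 = -1870643;  -5635798 − 1870643 = -7506441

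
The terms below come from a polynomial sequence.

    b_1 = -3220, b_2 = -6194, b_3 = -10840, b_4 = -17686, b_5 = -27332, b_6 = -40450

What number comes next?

Δ: -2974 , -4646 , -6846 , -9646 , -13118
Δ²: -1672 , -2200 , -2800 , -3472
Δ³: -528 , -600 , -672
Δ⁴: -72 , -72
Constant fourth difference = -72, so extend:
-672 − 72 = -744;  -3472 − 744 = -4216;  -13118 − 4216 = -17334;  -40450 − 17334 = -57784

-57784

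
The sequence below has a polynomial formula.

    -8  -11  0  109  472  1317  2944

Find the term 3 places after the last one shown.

Δ: -3 , 11 , 109 , 363 , 845 , 1627
Δ²: 14 , 98 , 254 , 482 , 782
Δ³: 84 , 156 , 228 , 300
Δ⁴: 72 , 72 , 72
The fourth differences are constant (72).
300 + 72 = 372;  782 + 372 = 1154;  1627 + 1154 = 2781;  2944 + 2781 = 5725
372 + 72 = 444;  1154 + 444 = 1598;  2781 + 1598 = 4379;  5725 + 4379 = 10104
444 + 72 = 516;  1598 + 516 = 2114;  4379 + 2114 = 6493;  10104 + 6493 = 16597

16597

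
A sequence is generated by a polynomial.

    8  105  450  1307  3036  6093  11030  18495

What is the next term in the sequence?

29232

First differences: 97  345  857  1729  3057  4937  7465
Second differences: 248  512  872  1328  1880  2528
Third differences: 264  360  456  552  648
Fourth differences: 96  96  96  96
The fourth differences are constant (96).
648 + 96 = 744;  2528 + 744 = 3272;  7465 + 3272 = 10737;  18495 + 10737 = 29232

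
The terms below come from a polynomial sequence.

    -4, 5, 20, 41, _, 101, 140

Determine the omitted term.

Using the first 4 terms:
Δ: 9  15  21
Δ²: 6  6
Constant second difference = 6.
Extend forward: 21 + 6 = 27;  41 + 27 = 68

68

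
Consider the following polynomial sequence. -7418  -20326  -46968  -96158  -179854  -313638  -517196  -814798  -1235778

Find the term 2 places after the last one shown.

-2593408

First differences: -12908, -26642, -49190, -83696, -133784, -203558, -297602, -420980
Second differences: -13734, -22548, -34506, -50088, -69774, -94044, -123378
Third differences: -8814, -11958, -15582, -19686, -24270, -29334
Fourth differences: -3144, -3624, -4104, -4584, -5064
Fifth differences: -480, -480, -480, -480
The fifth differences are constant (-480).
-5064 − 480 = -5544;  -29334 − 5544 = -34878;  -123378 − 34878 = -158256;  -420980 − 158256 = -579236;  -1235778 − 579236 = -1815014
-5544 − 480 = -6024;  -34878 − 6024 = -40902;  -158256 − 40902 = -199158;  -579236 − 199158 = -778394;  -1815014 − 778394 = -2593408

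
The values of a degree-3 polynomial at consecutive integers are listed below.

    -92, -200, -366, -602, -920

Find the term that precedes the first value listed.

-108  -166  -236  -318
-58  -70  -82
-12  -12
The third differences are constant at -12.
Work back: -58 + 12 = -46;  -108 + 46 = -62;  -92 + 62 = -30

-30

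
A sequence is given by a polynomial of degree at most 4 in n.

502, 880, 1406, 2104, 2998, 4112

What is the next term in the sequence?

378, 526, 698, 894, 1114
148, 172, 196, 220
24, 24, 24
The third differences are constant (24).
220 + 24 = 244;  1114 + 244 = 1358;  4112 + 1358 = 5470

5470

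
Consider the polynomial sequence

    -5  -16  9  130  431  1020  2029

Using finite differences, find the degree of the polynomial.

Δ: -11, 25, 121, 301, 589, 1009
Δ²: 36, 96, 180, 288, 420
Δ³: 60, 84, 108, 132
Δ⁴: 24, 24, 24
The fourth differences are constant, so the polynomial has degree 4.

4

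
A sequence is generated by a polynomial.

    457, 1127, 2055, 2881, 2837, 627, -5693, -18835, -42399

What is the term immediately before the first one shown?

D1: 670, 928, 826, -44, -2210, -6320, -13142, -23564
D2: 258, -102, -870, -2166, -4110, -6822, -10422
D3: -360, -768, -1296, -1944, -2712, -3600
D4: -408, -528, -648, -768, -888
D5: -120, -120, -120, -120
The fifth differences are constant at -120.
Work back: -408 + 120 = -288;  -360 + 288 = -72;  258 + 72 = 330;  670 − 330 = 340;  457 − 340 = 117

117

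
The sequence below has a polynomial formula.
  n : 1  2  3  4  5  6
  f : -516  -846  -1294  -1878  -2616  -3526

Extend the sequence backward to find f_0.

Δ: -330, -448, -584, -738, -910
Δ²: -118, -136, -154, -172
Δ³: -18, -18, -18
The third differences are constant at -18.
Work back: -118 + 18 = -100;  -330 + 100 = -230;  -516 + 230 = -286

-286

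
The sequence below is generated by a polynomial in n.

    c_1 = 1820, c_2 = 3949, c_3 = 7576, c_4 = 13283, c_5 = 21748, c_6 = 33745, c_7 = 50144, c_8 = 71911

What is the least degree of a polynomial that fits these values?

First differences: 2129, 3627, 5707, 8465, 11997, 16399, 21767
Second differences: 1498, 2080, 2758, 3532, 4402, 5368
Third differences: 582, 678, 774, 870, 966
Fourth differences: 96, 96, 96, 96
The fourth differences are constant, so the polynomial has degree 4.

4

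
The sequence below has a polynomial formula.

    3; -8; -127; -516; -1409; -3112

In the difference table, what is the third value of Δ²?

D1: -11, -119, -389, -893, -1703
D2: -108, -270, -504, -810
D3: -162, -234, -306
D4: -72, -72

-504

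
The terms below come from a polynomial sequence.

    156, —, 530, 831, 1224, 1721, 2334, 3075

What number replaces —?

Using the last 6 terms:
First differences: 301  393  497  613  741
Second differences: 92  104  116  128
Third differences: 12  12  12
Constant third difference = 12.
Extend backward: 92 − 12 = 80;  301 − 80 = 221;  530 − 221 = 309

309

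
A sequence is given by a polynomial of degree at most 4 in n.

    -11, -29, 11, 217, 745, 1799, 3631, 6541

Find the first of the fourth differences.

First differences: -18, 40, 206, 528, 1054, 1832, 2910
Second differences: 58, 166, 322, 526, 778, 1078
Third differences: 108, 156, 204, 252, 300
Fourth differences: 48, 48, 48, 48

48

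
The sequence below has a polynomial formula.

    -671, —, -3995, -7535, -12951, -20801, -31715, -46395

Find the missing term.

-1845

Using the last 6 terms:
D1: -3540, -5416, -7850, -10914, -14680
D2: -1876, -2434, -3064, -3766
D3: -558, -630, -702
D4: -72, -72
Constant fourth difference = -72.
Extend backward: -558 + 72 = -486;  -1876 + 486 = -1390;  -3540 + 1390 = -2150;  -3995 + 2150 = -1845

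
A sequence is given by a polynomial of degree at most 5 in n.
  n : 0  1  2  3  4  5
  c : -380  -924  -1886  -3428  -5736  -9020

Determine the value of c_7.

-19476

First differences: -544 , -962 , -1542 , -2308 , -3284
Second differences: -418 , -580 , -766 , -976
Third differences: -162 , -186 , -210
Fourth differences: -24 , -24
Constant fourth difference = -24, so extend:
-210 − 24 = -234;  -976 − 234 = -1210;  -3284 − 1210 = -4494;  -9020 − 4494 = -13514
-234 − 24 = -258;  -1210 − 258 = -1468;  -4494 − 1468 = -5962;  -13514 − 5962 = -19476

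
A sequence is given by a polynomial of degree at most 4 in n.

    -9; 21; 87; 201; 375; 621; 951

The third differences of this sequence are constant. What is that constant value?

12

D1: 30, 66, 114, 174, 246, 330
D2: 36, 48, 60, 72, 84
D3: 12, 12, 12, 12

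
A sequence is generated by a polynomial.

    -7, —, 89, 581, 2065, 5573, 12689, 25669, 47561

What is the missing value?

-11

Using the last 7 terms:
D1: 492  1484  3508  7116  12980  21892
D2: 992  2024  3608  5864  8912
D3: 1032  1584  2256  3048
D4: 552  672  792
D5: 120  120
Constant fifth difference = 120.
Extend backward: 552 − 120 = 432;  1032 − 432 = 600;  992 − 600 = 392;  492 − 392 = 100;  89 − 100 = -11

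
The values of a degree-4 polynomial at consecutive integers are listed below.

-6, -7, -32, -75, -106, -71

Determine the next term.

108

First differences: -1 , -25 , -43 , -31 , 35
Second differences: -24 , -18 , 12 , 66
Third differences: 6 , 30 , 54
Fourth differences: 24 , 24
Constant fourth difference = 24, so extend:
54 + 24 = 78;  66 + 78 = 144;  35 + 144 = 179;  -71 + 179 = 108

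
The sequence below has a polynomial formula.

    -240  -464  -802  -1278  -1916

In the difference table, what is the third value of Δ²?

-162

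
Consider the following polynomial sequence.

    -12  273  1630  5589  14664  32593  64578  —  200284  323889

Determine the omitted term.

Using the first 7 terms:
D1: 285  1357  3959  9075  17929  31985
D2: 1072  2602  5116  8854  14056
D3: 1530  2514  3738  5202
D4: 984  1224  1464
D5: 240  240
Constant fifth difference = 240.
Extend forward: 1464 + 240 = 1704;  5202 + 1704 = 6906;  14056 + 6906 = 20962;  31985 + 20962 = 52947;  64578 + 52947 = 117525

117525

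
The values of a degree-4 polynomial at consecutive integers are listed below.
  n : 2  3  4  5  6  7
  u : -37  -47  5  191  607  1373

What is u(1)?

-13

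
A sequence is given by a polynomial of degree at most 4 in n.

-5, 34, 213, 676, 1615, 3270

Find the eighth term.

9928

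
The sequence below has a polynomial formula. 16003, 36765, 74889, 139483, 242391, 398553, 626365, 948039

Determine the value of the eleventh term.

Δ: 20762 , 38124 , 64594 , 102908 , 156162 , 227812 , 321674
Δ²: 17362 , 26470 , 38314 , 53254 , 71650 , 93862
Δ³: 9108 , 11844 , 14940 , 18396 , 22212
Δ⁴: 2736 , 3096 , 3456 , 3816
Δ⁵: 360 , 360 , 360
The fifth differences are constant (360).
3816 + 360 = 4176;  22212 + 4176 = 26388;  93862 + 26388 = 120250;  321674 + 120250 = 441924;  948039 + 441924 = 1389963
4176 + 360 = 4536;  26388 + 4536 = 30924;  120250 + 30924 = 151174;  441924 + 151174 = 593098;  1389963 + 593098 = 1983061
4536 + 360 = 4896;  30924 + 4896 = 35820;  151174 + 35820 = 186994;  593098 + 186994 = 780092;  1983061 + 780092 = 2763153

2763153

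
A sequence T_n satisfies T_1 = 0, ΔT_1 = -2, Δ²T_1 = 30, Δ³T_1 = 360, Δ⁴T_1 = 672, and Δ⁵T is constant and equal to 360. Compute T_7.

19878

Build the table forward from the leading diagonal:
Δ⁵: 360  360  360  360  360  360  360
Δ⁴: 672  1032  1392  1752  2112  2472  2832
Δ³: 360  1032  2064  3456  5208  7320  9792
Δ²: 30  390  1422  3486  6942  12150  19470
Δ: -2  28  418  1840  5326  12268  24418
T: 0  -2  26  444  2284  7610  19878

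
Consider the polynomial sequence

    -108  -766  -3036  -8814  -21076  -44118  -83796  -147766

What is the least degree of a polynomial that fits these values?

5

-658, -2270, -5778, -12262, -23042, -39678, -63970
-1612, -3508, -6484, -10780, -16636, -24292
-1896, -2976, -4296, -5856, -7656
-1080, -1320, -1560, -1800
-240, -240, -240
The fifth differences are constant, so the polynomial has degree 5.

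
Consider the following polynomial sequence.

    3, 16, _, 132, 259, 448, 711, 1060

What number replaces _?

55

Using the last 5 terms:
First differences: 127, 189, 263, 349
Second differences: 62, 74, 86
Third differences: 12, 12
Constant third difference = 12.
Extend backward: 62 − 12 = 50;  127 − 50 = 77;  132 − 77 = 55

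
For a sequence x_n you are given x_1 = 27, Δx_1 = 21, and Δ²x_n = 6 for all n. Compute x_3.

Build the table forward from the leading diagonal:
Second differences: 6, 6, 6
First differences: 21, 27, 33
x: 27, 48, 75

75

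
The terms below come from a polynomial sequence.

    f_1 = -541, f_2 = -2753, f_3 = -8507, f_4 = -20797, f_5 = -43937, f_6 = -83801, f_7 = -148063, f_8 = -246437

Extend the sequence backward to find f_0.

D1: -2212  -5754  -12290  -23140  -39864  -64262  -98374
D2: -3542  -6536  -10850  -16724  -24398  -34112
D3: -2994  -4314  -5874  -7674  -9714
D4: -1320  -1560  -1800  -2040
D5: -240  -240  -240
The fifth differences are constant at -240.
Work back: -1320 + 240 = -1080;  -2994 + 1080 = -1914;  -3542 + 1914 = -1628;  -2212 + 1628 = -584;  -541 + 584 = 43

43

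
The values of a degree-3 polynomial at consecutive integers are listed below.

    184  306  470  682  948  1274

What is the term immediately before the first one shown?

98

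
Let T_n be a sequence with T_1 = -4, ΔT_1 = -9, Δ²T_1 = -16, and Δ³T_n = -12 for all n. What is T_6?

Build the table forward from the leading diagonal:
Third differences: -12, -12, -12, -12, -12, -12
Second differences: -16, -28, -40, -52, -64, -76
First differences: -9, -25, -53, -93, -145, -209
T: -4, -13, -38, -91, -184, -329

-329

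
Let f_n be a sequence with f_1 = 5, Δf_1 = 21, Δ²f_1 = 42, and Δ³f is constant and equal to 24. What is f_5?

437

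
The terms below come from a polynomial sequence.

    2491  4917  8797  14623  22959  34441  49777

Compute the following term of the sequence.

69747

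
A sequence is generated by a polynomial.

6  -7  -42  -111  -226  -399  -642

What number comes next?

D1: -13, -35, -69, -115, -173, -243
D2: -22, -34, -46, -58, -70
D3: -12, -12, -12, -12
Third differences constant at -12.
-70 − 12 = -82;  -243 − 82 = -325;  -642 − 325 = -967

-967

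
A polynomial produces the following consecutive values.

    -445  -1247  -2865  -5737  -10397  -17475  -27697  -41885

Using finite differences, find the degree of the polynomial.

4

D1: -802, -1618, -2872, -4660, -7078, -10222, -14188
D2: -816, -1254, -1788, -2418, -3144, -3966
D3: -438, -534, -630, -726, -822
D4: -96, -96, -96, -96
The fourth differences are constant, so the polynomial has degree 4.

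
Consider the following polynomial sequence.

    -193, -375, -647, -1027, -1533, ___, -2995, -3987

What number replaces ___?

-2183

Using the first 5 terms:
-182, -272, -380, -506
-90, -108, -126
-18, -18
Constant third difference = -18.
Extend forward: -126 − 18 = -144;  -506 − 144 = -650;  -1533 − 650 = -2183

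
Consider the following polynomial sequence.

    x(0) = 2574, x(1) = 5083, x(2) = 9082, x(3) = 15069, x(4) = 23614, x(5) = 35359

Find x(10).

169594

D1: 2509, 3999, 5987, 8545, 11745
D2: 1490, 1988, 2558, 3200
D3: 498, 570, 642
D4: 72, 72
The fourth differences are constant (72).
642 + 72 = 714;  3200 + 714 = 3914;  11745 + 3914 = 15659;  35359 + 15659 = 51018
714 + 72 = 786;  3914 + 786 = 4700;  15659 + 4700 = 20359;  51018 + 20359 = 71377
786 + 72 = 858;  4700 + 858 = 5558;  20359 + 5558 = 25917;  71377 + 25917 = 97294
858 + 72 = 930;  5558 + 930 = 6488;  25917 + 6488 = 32405;  97294 + 32405 = 129699
930 + 72 = 1002;  6488 + 1002 = 7490;  32405 + 7490 = 39895;  129699 + 39895 = 169594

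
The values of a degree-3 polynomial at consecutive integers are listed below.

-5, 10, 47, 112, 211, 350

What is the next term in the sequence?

First differences: 15  37  65  99  139
Second differences: 22  28  34  40
Third differences: 6  6  6
Constant third difference = 6, so extend:
40 + 6 = 46;  139 + 46 = 185;  350 + 185 = 535

535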